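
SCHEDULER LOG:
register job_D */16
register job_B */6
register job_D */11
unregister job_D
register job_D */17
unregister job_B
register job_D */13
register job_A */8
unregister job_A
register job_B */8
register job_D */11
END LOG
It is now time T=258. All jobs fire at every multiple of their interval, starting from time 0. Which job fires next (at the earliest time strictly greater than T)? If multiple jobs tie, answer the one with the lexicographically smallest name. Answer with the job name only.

Op 1: register job_D */16 -> active={job_D:*/16}
Op 2: register job_B */6 -> active={job_B:*/6, job_D:*/16}
Op 3: register job_D */11 -> active={job_B:*/6, job_D:*/11}
Op 4: unregister job_D -> active={job_B:*/6}
Op 5: register job_D */17 -> active={job_B:*/6, job_D:*/17}
Op 6: unregister job_B -> active={job_D:*/17}
Op 7: register job_D */13 -> active={job_D:*/13}
Op 8: register job_A */8 -> active={job_A:*/8, job_D:*/13}
Op 9: unregister job_A -> active={job_D:*/13}
Op 10: register job_B */8 -> active={job_B:*/8, job_D:*/13}
Op 11: register job_D */11 -> active={job_B:*/8, job_D:*/11}
  job_B: interval 8, next fire after T=258 is 264
  job_D: interval 11, next fire after T=258 is 264
Earliest = 264, winner (lex tiebreak) = job_B

Answer: job_B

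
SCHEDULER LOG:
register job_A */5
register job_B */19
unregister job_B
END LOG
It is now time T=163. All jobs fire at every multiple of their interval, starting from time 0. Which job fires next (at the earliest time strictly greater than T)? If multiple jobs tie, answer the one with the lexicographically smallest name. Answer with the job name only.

Answer: job_A

Derivation:
Op 1: register job_A */5 -> active={job_A:*/5}
Op 2: register job_B */19 -> active={job_A:*/5, job_B:*/19}
Op 3: unregister job_B -> active={job_A:*/5}
  job_A: interval 5, next fire after T=163 is 165
Earliest = 165, winner (lex tiebreak) = job_A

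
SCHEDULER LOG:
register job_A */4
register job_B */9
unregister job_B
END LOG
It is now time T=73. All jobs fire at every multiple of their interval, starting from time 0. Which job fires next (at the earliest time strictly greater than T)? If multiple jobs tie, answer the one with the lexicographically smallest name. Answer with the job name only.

Op 1: register job_A */4 -> active={job_A:*/4}
Op 2: register job_B */9 -> active={job_A:*/4, job_B:*/9}
Op 3: unregister job_B -> active={job_A:*/4}
  job_A: interval 4, next fire after T=73 is 76
Earliest = 76, winner (lex tiebreak) = job_A

Answer: job_A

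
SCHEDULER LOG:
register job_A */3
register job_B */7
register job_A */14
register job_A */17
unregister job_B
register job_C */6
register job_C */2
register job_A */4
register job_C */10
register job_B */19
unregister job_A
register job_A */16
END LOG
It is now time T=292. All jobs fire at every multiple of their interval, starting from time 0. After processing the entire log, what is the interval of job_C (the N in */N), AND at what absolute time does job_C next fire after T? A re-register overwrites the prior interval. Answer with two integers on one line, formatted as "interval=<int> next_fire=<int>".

Op 1: register job_A */3 -> active={job_A:*/3}
Op 2: register job_B */7 -> active={job_A:*/3, job_B:*/7}
Op 3: register job_A */14 -> active={job_A:*/14, job_B:*/7}
Op 4: register job_A */17 -> active={job_A:*/17, job_B:*/7}
Op 5: unregister job_B -> active={job_A:*/17}
Op 6: register job_C */6 -> active={job_A:*/17, job_C:*/6}
Op 7: register job_C */2 -> active={job_A:*/17, job_C:*/2}
Op 8: register job_A */4 -> active={job_A:*/4, job_C:*/2}
Op 9: register job_C */10 -> active={job_A:*/4, job_C:*/10}
Op 10: register job_B */19 -> active={job_A:*/4, job_B:*/19, job_C:*/10}
Op 11: unregister job_A -> active={job_B:*/19, job_C:*/10}
Op 12: register job_A */16 -> active={job_A:*/16, job_B:*/19, job_C:*/10}
Final interval of job_C = 10
Next fire of job_C after T=292: (292//10+1)*10 = 300

Answer: interval=10 next_fire=300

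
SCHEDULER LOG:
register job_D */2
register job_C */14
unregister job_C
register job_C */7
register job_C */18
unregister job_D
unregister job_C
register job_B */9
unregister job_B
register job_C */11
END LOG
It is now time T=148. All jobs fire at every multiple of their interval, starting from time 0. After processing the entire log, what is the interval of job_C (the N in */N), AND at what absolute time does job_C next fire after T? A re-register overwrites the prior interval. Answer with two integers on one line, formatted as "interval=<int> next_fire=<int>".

Op 1: register job_D */2 -> active={job_D:*/2}
Op 2: register job_C */14 -> active={job_C:*/14, job_D:*/2}
Op 3: unregister job_C -> active={job_D:*/2}
Op 4: register job_C */7 -> active={job_C:*/7, job_D:*/2}
Op 5: register job_C */18 -> active={job_C:*/18, job_D:*/2}
Op 6: unregister job_D -> active={job_C:*/18}
Op 7: unregister job_C -> active={}
Op 8: register job_B */9 -> active={job_B:*/9}
Op 9: unregister job_B -> active={}
Op 10: register job_C */11 -> active={job_C:*/11}
Final interval of job_C = 11
Next fire of job_C after T=148: (148//11+1)*11 = 154

Answer: interval=11 next_fire=154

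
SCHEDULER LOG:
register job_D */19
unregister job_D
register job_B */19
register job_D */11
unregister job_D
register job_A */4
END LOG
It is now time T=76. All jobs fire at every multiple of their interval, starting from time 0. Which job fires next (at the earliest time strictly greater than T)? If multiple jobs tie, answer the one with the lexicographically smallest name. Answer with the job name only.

Op 1: register job_D */19 -> active={job_D:*/19}
Op 2: unregister job_D -> active={}
Op 3: register job_B */19 -> active={job_B:*/19}
Op 4: register job_D */11 -> active={job_B:*/19, job_D:*/11}
Op 5: unregister job_D -> active={job_B:*/19}
Op 6: register job_A */4 -> active={job_A:*/4, job_B:*/19}
  job_A: interval 4, next fire after T=76 is 80
  job_B: interval 19, next fire after T=76 is 95
Earliest = 80, winner (lex tiebreak) = job_A

Answer: job_A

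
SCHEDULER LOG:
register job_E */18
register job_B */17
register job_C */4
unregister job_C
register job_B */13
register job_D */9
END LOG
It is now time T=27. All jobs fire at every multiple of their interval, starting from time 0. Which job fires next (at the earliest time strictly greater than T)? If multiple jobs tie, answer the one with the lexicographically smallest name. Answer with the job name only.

Op 1: register job_E */18 -> active={job_E:*/18}
Op 2: register job_B */17 -> active={job_B:*/17, job_E:*/18}
Op 3: register job_C */4 -> active={job_B:*/17, job_C:*/4, job_E:*/18}
Op 4: unregister job_C -> active={job_B:*/17, job_E:*/18}
Op 5: register job_B */13 -> active={job_B:*/13, job_E:*/18}
Op 6: register job_D */9 -> active={job_B:*/13, job_D:*/9, job_E:*/18}
  job_B: interval 13, next fire after T=27 is 39
  job_D: interval 9, next fire after T=27 is 36
  job_E: interval 18, next fire after T=27 is 36
Earliest = 36, winner (lex tiebreak) = job_D

Answer: job_D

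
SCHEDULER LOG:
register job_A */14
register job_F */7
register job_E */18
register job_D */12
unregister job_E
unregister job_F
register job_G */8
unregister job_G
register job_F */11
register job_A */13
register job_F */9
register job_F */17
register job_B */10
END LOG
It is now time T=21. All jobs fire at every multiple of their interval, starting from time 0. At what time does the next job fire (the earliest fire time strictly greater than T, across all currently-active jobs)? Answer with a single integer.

Op 1: register job_A */14 -> active={job_A:*/14}
Op 2: register job_F */7 -> active={job_A:*/14, job_F:*/7}
Op 3: register job_E */18 -> active={job_A:*/14, job_E:*/18, job_F:*/7}
Op 4: register job_D */12 -> active={job_A:*/14, job_D:*/12, job_E:*/18, job_F:*/7}
Op 5: unregister job_E -> active={job_A:*/14, job_D:*/12, job_F:*/7}
Op 6: unregister job_F -> active={job_A:*/14, job_D:*/12}
Op 7: register job_G */8 -> active={job_A:*/14, job_D:*/12, job_G:*/8}
Op 8: unregister job_G -> active={job_A:*/14, job_D:*/12}
Op 9: register job_F */11 -> active={job_A:*/14, job_D:*/12, job_F:*/11}
Op 10: register job_A */13 -> active={job_A:*/13, job_D:*/12, job_F:*/11}
Op 11: register job_F */9 -> active={job_A:*/13, job_D:*/12, job_F:*/9}
Op 12: register job_F */17 -> active={job_A:*/13, job_D:*/12, job_F:*/17}
Op 13: register job_B */10 -> active={job_A:*/13, job_B:*/10, job_D:*/12, job_F:*/17}
  job_A: interval 13, next fire after T=21 is 26
  job_B: interval 10, next fire after T=21 is 30
  job_D: interval 12, next fire after T=21 is 24
  job_F: interval 17, next fire after T=21 is 34
Earliest fire time = 24 (job job_D)

Answer: 24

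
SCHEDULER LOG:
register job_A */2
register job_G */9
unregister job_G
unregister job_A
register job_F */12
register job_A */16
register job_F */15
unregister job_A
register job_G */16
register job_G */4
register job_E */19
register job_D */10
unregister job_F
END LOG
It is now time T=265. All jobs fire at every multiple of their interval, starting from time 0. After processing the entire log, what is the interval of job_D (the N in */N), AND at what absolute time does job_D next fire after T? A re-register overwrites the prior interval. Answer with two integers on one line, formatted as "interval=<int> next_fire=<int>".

Op 1: register job_A */2 -> active={job_A:*/2}
Op 2: register job_G */9 -> active={job_A:*/2, job_G:*/9}
Op 3: unregister job_G -> active={job_A:*/2}
Op 4: unregister job_A -> active={}
Op 5: register job_F */12 -> active={job_F:*/12}
Op 6: register job_A */16 -> active={job_A:*/16, job_F:*/12}
Op 7: register job_F */15 -> active={job_A:*/16, job_F:*/15}
Op 8: unregister job_A -> active={job_F:*/15}
Op 9: register job_G */16 -> active={job_F:*/15, job_G:*/16}
Op 10: register job_G */4 -> active={job_F:*/15, job_G:*/4}
Op 11: register job_E */19 -> active={job_E:*/19, job_F:*/15, job_G:*/4}
Op 12: register job_D */10 -> active={job_D:*/10, job_E:*/19, job_F:*/15, job_G:*/4}
Op 13: unregister job_F -> active={job_D:*/10, job_E:*/19, job_G:*/4}
Final interval of job_D = 10
Next fire of job_D after T=265: (265//10+1)*10 = 270

Answer: interval=10 next_fire=270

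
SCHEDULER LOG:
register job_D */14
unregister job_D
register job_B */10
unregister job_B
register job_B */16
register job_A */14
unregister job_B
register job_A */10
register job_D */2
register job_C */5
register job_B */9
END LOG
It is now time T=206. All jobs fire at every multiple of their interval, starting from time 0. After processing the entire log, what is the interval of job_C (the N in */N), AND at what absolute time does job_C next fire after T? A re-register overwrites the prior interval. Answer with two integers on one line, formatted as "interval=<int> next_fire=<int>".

Op 1: register job_D */14 -> active={job_D:*/14}
Op 2: unregister job_D -> active={}
Op 3: register job_B */10 -> active={job_B:*/10}
Op 4: unregister job_B -> active={}
Op 5: register job_B */16 -> active={job_B:*/16}
Op 6: register job_A */14 -> active={job_A:*/14, job_B:*/16}
Op 7: unregister job_B -> active={job_A:*/14}
Op 8: register job_A */10 -> active={job_A:*/10}
Op 9: register job_D */2 -> active={job_A:*/10, job_D:*/2}
Op 10: register job_C */5 -> active={job_A:*/10, job_C:*/5, job_D:*/2}
Op 11: register job_B */9 -> active={job_A:*/10, job_B:*/9, job_C:*/5, job_D:*/2}
Final interval of job_C = 5
Next fire of job_C after T=206: (206//5+1)*5 = 210

Answer: interval=5 next_fire=210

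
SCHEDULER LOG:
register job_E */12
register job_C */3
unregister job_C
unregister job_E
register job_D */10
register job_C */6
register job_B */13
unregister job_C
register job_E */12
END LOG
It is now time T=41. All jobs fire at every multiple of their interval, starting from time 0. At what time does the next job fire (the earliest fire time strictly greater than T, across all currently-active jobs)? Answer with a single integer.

Answer: 48

Derivation:
Op 1: register job_E */12 -> active={job_E:*/12}
Op 2: register job_C */3 -> active={job_C:*/3, job_E:*/12}
Op 3: unregister job_C -> active={job_E:*/12}
Op 4: unregister job_E -> active={}
Op 5: register job_D */10 -> active={job_D:*/10}
Op 6: register job_C */6 -> active={job_C:*/6, job_D:*/10}
Op 7: register job_B */13 -> active={job_B:*/13, job_C:*/6, job_D:*/10}
Op 8: unregister job_C -> active={job_B:*/13, job_D:*/10}
Op 9: register job_E */12 -> active={job_B:*/13, job_D:*/10, job_E:*/12}
  job_B: interval 13, next fire after T=41 is 52
  job_D: interval 10, next fire after T=41 is 50
  job_E: interval 12, next fire after T=41 is 48
Earliest fire time = 48 (job job_E)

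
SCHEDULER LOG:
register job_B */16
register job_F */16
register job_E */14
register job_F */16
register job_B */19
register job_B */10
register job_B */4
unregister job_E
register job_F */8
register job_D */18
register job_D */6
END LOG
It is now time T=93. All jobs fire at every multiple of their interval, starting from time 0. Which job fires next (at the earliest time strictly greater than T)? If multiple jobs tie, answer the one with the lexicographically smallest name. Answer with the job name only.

Op 1: register job_B */16 -> active={job_B:*/16}
Op 2: register job_F */16 -> active={job_B:*/16, job_F:*/16}
Op 3: register job_E */14 -> active={job_B:*/16, job_E:*/14, job_F:*/16}
Op 4: register job_F */16 -> active={job_B:*/16, job_E:*/14, job_F:*/16}
Op 5: register job_B */19 -> active={job_B:*/19, job_E:*/14, job_F:*/16}
Op 6: register job_B */10 -> active={job_B:*/10, job_E:*/14, job_F:*/16}
Op 7: register job_B */4 -> active={job_B:*/4, job_E:*/14, job_F:*/16}
Op 8: unregister job_E -> active={job_B:*/4, job_F:*/16}
Op 9: register job_F */8 -> active={job_B:*/4, job_F:*/8}
Op 10: register job_D */18 -> active={job_B:*/4, job_D:*/18, job_F:*/8}
Op 11: register job_D */6 -> active={job_B:*/4, job_D:*/6, job_F:*/8}
  job_B: interval 4, next fire after T=93 is 96
  job_D: interval 6, next fire after T=93 is 96
  job_F: interval 8, next fire after T=93 is 96
Earliest = 96, winner (lex tiebreak) = job_B

Answer: job_B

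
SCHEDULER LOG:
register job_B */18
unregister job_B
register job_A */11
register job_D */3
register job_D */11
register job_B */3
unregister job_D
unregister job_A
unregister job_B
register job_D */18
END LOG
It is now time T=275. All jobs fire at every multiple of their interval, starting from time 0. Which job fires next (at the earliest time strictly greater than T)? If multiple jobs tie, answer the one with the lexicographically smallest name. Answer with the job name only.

Op 1: register job_B */18 -> active={job_B:*/18}
Op 2: unregister job_B -> active={}
Op 3: register job_A */11 -> active={job_A:*/11}
Op 4: register job_D */3 -> active={job_A:*/11, job_D:*/3}
Op 5: register job_D */11 -> active={job_A:*/11, job_D:*/11}
Op 6: register job_B */3 -> active={job_A:*/11, job_B:*/3, job_D:*/11}
Op 7: unregister job_D -> active={job_A:*/11, job_B:*/3}
Op 8: unregister job_A -> active={job_B:*/3}
Op 9: unregister job_B -> active={}
Op 10: register job_D */18 -> active={job_D:*/18}
  job_D: interval 18, next fire after T=275 is 288
Earliest = 288, winner (lex tiebreak) = job_D

Answer: job_D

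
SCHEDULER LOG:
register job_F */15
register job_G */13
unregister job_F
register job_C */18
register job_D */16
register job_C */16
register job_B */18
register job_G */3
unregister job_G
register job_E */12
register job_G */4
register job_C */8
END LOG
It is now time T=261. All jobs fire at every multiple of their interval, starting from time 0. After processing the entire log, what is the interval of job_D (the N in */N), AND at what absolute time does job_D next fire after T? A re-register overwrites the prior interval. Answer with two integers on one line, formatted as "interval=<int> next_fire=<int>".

Op 1: register job_F */15 -> active={job_F:*/15}
Op 2: register job_G */13 -> active={job_F:*/15, job_G:*/13}
Op 3: unregister job_F -> active={job_G:*/13}
Op 4: register job_C */18 -> active={job_C:*/18, job_G:*/13}
Op 5: register job_D */16 -> active={job_C:*/18, job_D:*/16, job_G:*/13}
Op 6: register job_C */16 -> active={job_C:*/16, job_D:*/16, job_G:*/13}
Op 7: register job_B */18 -> active={job_B:*/18, job_C:*/16, job_D:*/16, job_G:*/13}
Op 8: register job_G */3 -> active={job_B:*/18, job_C:*/16, job_D:*/16, job_G:*/3}
Op 9: unregister job_G -> active={job_B:*/18, job_C:*/16, job_D:*/16}
Op 10: register job_E */12 -> active={job_B:*/18, job_C:*/16, job_D:*/16, job_E:*/12}
Op 11: register job_G */4 -> active={job_B:*/18, job_C:*/16, job_D:*/16, job_E:*/12, job_G:*/4}
Op 12: register job_C */8 -> active={job_B:*/18, job_C:*/8, job_D:*/16, job_E:*/12, job_G:*/4}
Final interval of job_D = 16
Next fire of job_D after T=261: (261//16+1)*16 = 272

Answer: interval=16 next_fire=272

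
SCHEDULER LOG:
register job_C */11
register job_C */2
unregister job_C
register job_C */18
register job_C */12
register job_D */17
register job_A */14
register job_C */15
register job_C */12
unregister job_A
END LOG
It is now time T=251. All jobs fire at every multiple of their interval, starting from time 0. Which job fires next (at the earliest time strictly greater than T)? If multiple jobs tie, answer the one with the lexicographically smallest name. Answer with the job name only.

Answer: job_C

Derivation:
Op 1: register job_C */11 -> active={job_C:*/11}
Op 2: register job_C */2 -> active={job_C:*/2}
Op 3: unregister job_C -> active={}
Op 4: register job_C */18 -> active={job_C:*/18}
Op 5: register job_C */12 -> active={job_C:*/12}
Op 6: register job_D */17 -> active={job_C:*/12, job_D:*/17}
Op 7: register job_A */14 -> active={job_A:*/14, job_C:*/12, job_D:*/17}
Op 8: register job_C */15 -> active={job_A:*/14, job_C:*/15, job_D:*/17}
Op 9: register job_C */12 -> active={job_A:*/14, job_C:*/12, job_D:*/17}
Op 10: unregister job_A -> active={job_C:*/12, job_D:*/17}
  job_C: interval 12, next fire after T=251 is 252
  job_D: interval 17, next fire after T=251 is 255
Earliest = 252, winner (lex tiebreak) = job_C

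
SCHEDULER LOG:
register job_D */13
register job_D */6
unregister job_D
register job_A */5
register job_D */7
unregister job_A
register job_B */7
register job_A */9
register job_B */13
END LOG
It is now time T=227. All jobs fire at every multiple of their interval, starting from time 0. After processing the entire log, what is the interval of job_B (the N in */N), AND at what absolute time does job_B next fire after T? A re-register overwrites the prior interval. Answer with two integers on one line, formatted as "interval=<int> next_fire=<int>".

Op 1: register job_D */13 -> active={job_D:*/13}
Op 2: register job_D */6 -> active={job_D:*/6}
Op 3: unregister job_D -> active={}
Op 4: register job_A */5 -> active={job_A:*/5}
Op 5: register job_D */7 -> active={job_A:*/5, job_D:*/7}
Op 6: unregister job_A -> active={job_D:*/7}
Op 7: register job_B */7 -> active={job_B:*/7, job_D:*/7}
Op 8: register job_A */9 -> active={job_A:*/9, job_B:*/7, job_D:*/7}
Op 9: register job_B */13 -> active={job_A:*/9, job_B:*/13, job_D:*/7}
Final interval of job_B = 13
Next fire of job_B after T=227: (227//13+1)*13 = 234

Answer: interval=13 next_fire=234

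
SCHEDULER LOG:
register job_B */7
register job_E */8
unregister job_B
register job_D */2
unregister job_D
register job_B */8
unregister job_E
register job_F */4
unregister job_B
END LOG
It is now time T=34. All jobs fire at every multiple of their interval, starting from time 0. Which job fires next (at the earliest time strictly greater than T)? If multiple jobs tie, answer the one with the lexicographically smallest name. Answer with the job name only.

Op 1: register job_B */7 -> active={job_B:*/7}
Op 2: register job_E */8 -> active={job_B:*/7, job_E:*/8}
Op 3: unregister job_B -> active={job_E:*/8}
Op 4: register job_D */2 -> active={job_D:*/2, job_E:*/8}
Op 5: unregister job_D -> active={job_E:*/8}
Op 6: register job_B */8 -> active={job_B:*/8, job_E:*/8}
Op 7: unregister job_E -> active={job_B:*/8}
Op 8: register job_F */4 -> active={job_B:*/8, job_F:*/4}
Op 9: unregister job_B -> active={job_F:*/4}
  job_F: interval 4, next fire after T=34 is 36
Earliest = 36, winner (lex tiebreak) = job_F

Answer: job_F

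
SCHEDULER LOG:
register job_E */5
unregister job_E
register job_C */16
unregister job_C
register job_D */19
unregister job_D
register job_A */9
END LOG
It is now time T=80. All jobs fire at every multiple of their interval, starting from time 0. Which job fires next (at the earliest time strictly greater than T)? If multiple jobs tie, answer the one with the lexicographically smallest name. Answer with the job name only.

Op 1: register job_E */5 -> active={job_E:*/5}
Op 2: unregister job_E -> active={}
Op 3: register job_C */16 -> active={job_C:*/16}
Op 4: unregister job_C -> active={}
Op 5: register job_D */19 -> active={job_D:*/19}
Op 6: unregister job_D -> active={}
Op 7: register job_A */9 -> active={job_A:*/9}
  job_A: interval 9, next fire after T=80 is 81
Earliest = 81, winner (lex tiebreak) = job_A

Answer: job_A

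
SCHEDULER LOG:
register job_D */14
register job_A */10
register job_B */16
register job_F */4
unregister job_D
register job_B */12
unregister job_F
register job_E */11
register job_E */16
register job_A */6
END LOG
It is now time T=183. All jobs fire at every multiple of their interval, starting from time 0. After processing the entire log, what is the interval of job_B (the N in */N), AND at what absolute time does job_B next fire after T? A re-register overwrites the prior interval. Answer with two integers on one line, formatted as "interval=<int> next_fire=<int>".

Op 1: register job_D */14 -> active={job_D:*/14}
Op 2: register job_A */10 -> active={job_A:*/10, job_D:*/14}
Op 3: register job_B */16 -> active={job_A:*/10, job_B:*/16, job_D:*/14}
Op 4: register job_F */4 -> active={job_A:*/10, job_B:*/16, job_D:*/14, job_F:*/4}
Op 5: unregister job_D -> active={job_A:*/10, job_B:*/16, job_F:*/4}
Op 6: register job_B */12 -> active={job_A:*/10, job_B:*/12, job_F:*/4}
Op 7: unregister job_F -> active={job_A:*/10, job_B:*/12}
Op 8: register job_E */11 -> active={job_A:*/10, job_B:*/12, job_E:*/11}
Op 9: register job_E */16 -> active={job_A:*/10, job_B:*/12, job_E:*/16}
Op 10: register job_A */6 -> active={job_A:*/6, job_B:*/12, job_E:*/16}
Final interval of job_B = 12
Next fire of job_B after T=183: (183//12+1)*12 = 192

Answer: interval=12 next_fire=192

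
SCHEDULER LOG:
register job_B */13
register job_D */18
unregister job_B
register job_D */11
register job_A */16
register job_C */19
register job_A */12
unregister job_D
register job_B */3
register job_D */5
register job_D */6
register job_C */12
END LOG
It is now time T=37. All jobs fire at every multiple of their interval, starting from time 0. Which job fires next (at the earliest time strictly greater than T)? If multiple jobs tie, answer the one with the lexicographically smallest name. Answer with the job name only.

Answer: job_B

Derivation:
Op 1: register job_B */13 -> active={job_B:*/13}
Op 2: register job_D */18 -> active={job_B:*/13, job_D:*/18}
Op 3: unregister job_B -> active={job_D:*/18}
Op 4: register job_D */11 -> active={job_D:*/11}
Op 5: register job_A */16 -> active={job_A:*/16, job_D:*/11}
Op 6: register job_C */19 -> active={job_A:*/16, job_C:*/19, job_D:*/11}
Op 7: register job_A */12 -> active={job_A:*/12, job_C:*/19, job_D:*/11}
Op 8: unregister job_D -> active={job_A:*/12, job_C:*/19}
Op 9: register job_B */3 -> active={job_A:*/12, job_B:*/3, job_C:*/19}
Op 10: register job_D */5 -> active={job_A:*/12, job_B:*/3, job_C:*/19, job_D:*/5}
Op 11: register job_D */6 -> active={job_A:*/12, job_B:*/3, job_C:*/19, job_D:*/6}
Op 12: register job_C */12 -> active={job_A:*/12, job_B:*/3, job_C:*/12, job_D:*/6}
  job_A: interval 12, next fire after T=37 is 48
  job_B: interval 3, next fire after T=37 is 39
  job_C: interval 12, next fire after T=37 is 48
  job_D: interval 6, next fire after T=37 is 42
Earliest = 39, winner (lex tiebreak) = job_B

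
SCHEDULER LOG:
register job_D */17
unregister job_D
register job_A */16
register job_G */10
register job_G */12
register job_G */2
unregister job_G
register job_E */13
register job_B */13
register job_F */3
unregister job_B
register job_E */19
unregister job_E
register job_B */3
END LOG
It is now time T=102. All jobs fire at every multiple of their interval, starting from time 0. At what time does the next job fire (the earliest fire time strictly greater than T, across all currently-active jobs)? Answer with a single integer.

Answer: 105

Derivation:
Op 1: register job_D */17 -> active={job_D:*/17}
Op 2: unregister job_D -> active={}
Op 3: register job_A */16 -> active={job_A:*/16}
Op 4: register job_G */10 -> active={job_A:*/16, job_G:*/10}
Op 5: register job_G */12 -> active={job_A:*/16, job_G:*/12}
Op 6: register job_G */2 -> active={job_A:*/16, job_G:*/2}
Op 7: unregister job_G -> active={job_A:*/16}
Op 8: register job_E */13 -> active={job_A:*/16, job_E:*/13}
Op 9: register job_B */13 -> active={job_A:*/16, job_B:*/13, job_E:*/13}
Op 10: register job_F */3 -> active={job_A:*/16, job_B:*/13, job_E:*/13, job_F:*/3}
Op 11: unregister job_B -> active={job_A:*/16, job_E:*/13, job_F:*/3}
Op 12: register job_E */19 -> active={job_A:*/16, job_E:*/19, job_F:*/3}
Op 13: unregister job_E -> active={job_A:*/16, job_F:*/3}
Op 14: register job_B */3 -> active={job_A:*/16, job_B:*/3, job_F:*/3}
  job_A: interval 16, next fire after T=102 is 112
  job_B: interval 3, next fire after T=102 is 105
  job_F: interval 3, next fire after T=102 is 105
Earliest fire time = 105 (job job_B)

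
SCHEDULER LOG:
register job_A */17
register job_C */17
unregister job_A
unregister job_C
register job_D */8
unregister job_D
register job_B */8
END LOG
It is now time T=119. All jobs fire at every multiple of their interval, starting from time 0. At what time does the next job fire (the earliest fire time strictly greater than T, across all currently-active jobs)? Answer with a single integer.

Answer: 120

Derivation:
Op 1: register job_A */17 -> active={job_A:*/17}
Op 2: register job_C */17 -> active={job_A:*/17, job_C:*/17}
Op 3: unregister job_A -> active={job_C:*/17}
Op 4: unregister job_C -> active={}
Op 5: register job_D */8 -> active={job_D:*/8}
Op 6: unregister job_D -> active={}
Op 7: register job_B */8 -> active={job_B:*/8}
  job_B: interval 8, next fire after T=119 is 120
Earliest fire time = 120 (job job_B)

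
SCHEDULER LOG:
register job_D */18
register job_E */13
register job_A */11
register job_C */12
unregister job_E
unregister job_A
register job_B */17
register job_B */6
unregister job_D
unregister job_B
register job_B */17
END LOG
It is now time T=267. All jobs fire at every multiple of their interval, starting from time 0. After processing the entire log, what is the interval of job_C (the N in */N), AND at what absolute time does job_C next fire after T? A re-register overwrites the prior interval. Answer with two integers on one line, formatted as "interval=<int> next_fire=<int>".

Op 1: register job_D */18 -> active={job_D:*/18}
Op 2: register job_E */13 -> active={job_D:*/18, job_E:*/13}
Op 3: register job_A */11 -> active={job_A:*/11, job_D:*/18, job_E:*/13}
Op 4: register job_C */12 -> active={job_A:*/11, job_C:*/12, job_D:*/18, job_E:*/13}
Op 5: unregister job_E -> active={job_A:*/11, job_C:*/12, job_D:*/18}
Op 6: unregister job_A -> active={job_C:*/12, job_D:*/18}
Op 7: register job_B */17 -> active={job_B:*/17, job_C:*/12, job_D:*/18}
Op 8: register job_B */6 -> active={job_B:*/6, job_C:*/12, job_D:*/18}
Op 9: unregister job_D -> active={job_B:*/6, job_C:*/12}
Op 10: unregister job_B -> active={job_C:*/12}
Op 11: register job_B */17 -> active={job_B:*/17, job_C:*/12}
Final interval of job_C = 12
Next fire of job_C after T=267: (267//12+1)*12 = 276

Answer: interval=12 next_fire=276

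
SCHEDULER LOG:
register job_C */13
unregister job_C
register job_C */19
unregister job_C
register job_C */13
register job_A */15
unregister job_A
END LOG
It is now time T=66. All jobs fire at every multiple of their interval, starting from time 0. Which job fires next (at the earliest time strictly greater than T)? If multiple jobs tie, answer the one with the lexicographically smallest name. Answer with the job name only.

Answer: job_C

Derivation:
Op 1: register job_C */13 -> active={job_C:*/13}
Op 2: unregister job_C -> active={}
Op 3: register job_C */19 -> active={job_C:*/19}
Op 4: unregister job_C -> active={}
Op 5: register job_C */13 -> active={job_C:*/13}
Op 6: register job_A */15 -> active={job_A:*/15, job_C:*/13}
Op 7: unregister job_A -> active={job_C:*/13}
  job_C: interval 13, next fire after T=66 is 78
Earliest = 78, winner (lex tiebreak) = job_C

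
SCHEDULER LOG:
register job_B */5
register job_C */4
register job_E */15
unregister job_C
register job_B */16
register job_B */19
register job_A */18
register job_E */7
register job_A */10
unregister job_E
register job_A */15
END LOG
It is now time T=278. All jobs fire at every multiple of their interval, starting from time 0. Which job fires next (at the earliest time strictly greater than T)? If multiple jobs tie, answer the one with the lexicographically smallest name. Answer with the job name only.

Op 1: register job_B */5 -> active={job_B:*/5}
Op 2: register job_C */4 -> active={job_B:*/5, job_C:*/4}
Op 3: register job_E */15 -> active={job_B:*/5, job_C:*/4, job_E:*/15}
Op 4: unregister job_C -> active={job_B:*/5, job_E:*/15}
Op 5: register job_B */16 -> active={job_B:*/16, job_E:*/15}
Op 6: register job_B */19 -> active={job_B:*/19, job_E:*/15}
Op 7: register job_A */18 -> active={job_A:*/18, job_B:*/19, job_E:*/15}
Op 8: register job_E */7 -> active={job_A:*/18, job_B:*/19, job_E:*/7}
Op 9: register job_A */10 -> active={job_A:*/10, job_B:*/19, job_E:*/7}
Op 10: unregister job_E -> active={job_A:*/10, job_B:*/19}
Op 11: register job_A */15 -> active={job_A:*/15, job_B:*/19}
  job_A: interval 15, next fire after T=278 is 285
  job_B: interval 19, next fire after T=278 is 285
Earliest = 285, winner (lex tiebreak) = job_A

Answer: job_A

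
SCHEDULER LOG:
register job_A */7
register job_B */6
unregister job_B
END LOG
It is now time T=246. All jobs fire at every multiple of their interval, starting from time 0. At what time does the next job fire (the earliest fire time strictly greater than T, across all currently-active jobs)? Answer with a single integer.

Answer: 252

Derivation:
Op 1: register job_A */7 -> active={job_A:*/7}
Op 2: register job_B */6 -> active={job_A:*/7, job_B:*/6}
Op 3: unregister job_B -> active={job_A:*/7}
  job_A: interval 7, next fire after T=246 is 252
Earliest fire time = 252 (job job_A)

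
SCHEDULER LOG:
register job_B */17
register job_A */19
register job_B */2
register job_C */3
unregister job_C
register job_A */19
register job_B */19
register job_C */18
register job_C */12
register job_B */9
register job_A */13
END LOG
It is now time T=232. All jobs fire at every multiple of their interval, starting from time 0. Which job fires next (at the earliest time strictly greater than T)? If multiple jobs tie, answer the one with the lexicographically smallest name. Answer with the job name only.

Answer: job_A

Derivation:
Op 1: register job_B */17 -> active={job_B:*/17}
Op 2: register job_A */19 -> active={job_A:*/19, job_B:*/17}
Op 3: register job_B */2 -> active={job_A:*/19, job_B:*/2}
Op 4: register job_C */3 -> active={job_A:*/19, job_B:*/2, job_C:*/3}
Op 5: unregister job_C -> active={job_A:*/19, job_B:*/2}
Op 6: register job_A */19 -> active={job_A:*/19, job_B:*/2}
Op 7: register job_B */19 -> active={job_A:*/19, job_B:*/19}
Op 8: register job_C */18 -> active={job_A:*/19, job_B:*/19, job_C:*/18}
Op 9: register job_C */12 -> active={job_A:*/19, job_B:*/19, job_C:*/12}
Op 10: register job_B */9 -> active={job_A:*/19, job_B:*/9, job_C:*/12}
Op 11: register job_A */13 -> active={job_A:*/13, job_B:*/9, job_C:*/12}
  job_A: interval 13, next fire after T=232 is 234
  job_B: interval 9, next fire after T=232 is 234
  job_C: interval 12, next fire after T=232 is 240
Earliest = 234, winner (lex tiebreak) = job_A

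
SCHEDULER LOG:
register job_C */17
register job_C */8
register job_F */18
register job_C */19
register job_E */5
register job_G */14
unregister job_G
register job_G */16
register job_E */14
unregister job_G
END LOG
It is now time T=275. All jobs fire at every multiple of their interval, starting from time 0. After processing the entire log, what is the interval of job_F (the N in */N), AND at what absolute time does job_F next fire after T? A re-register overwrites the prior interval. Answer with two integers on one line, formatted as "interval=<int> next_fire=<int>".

Op 1: register job_C */17 -> active={job_C:*/17}
Op 2: register job_C */8 -> active={job_C:*/8}
Op 3: register job_F */18 -> active={job_C:*/8, job_F:*/18}
Op 4: register job_C */19 -> active={job_C:*/19, job_F:*/18}
Op 5: register job_E */5 -> active={job_C:*/19, job_E:*/5, job_F:*/18}
Op 6: register job_G */14 -> active={job_C:*/19, job_E:*/5, job_F:*/18, job_G:*/14}
Op 7: unregister job_G -> active={job_C:*/19, job_E:*/5, job_F:*/18}
Op 8: register job_G */16 -> active={job_C:*/19, job_E:*/5, job_F:*/18, job_G:*/16}
Op 9: register job_E */14 -> active={job_C:*/19, job_E:*/14, job_F:*/18, job_G:*/16}
Op 10: unregister job_G -> active={job_C:*/19, job_E:*/14, job_F:*/18}
Final interval of job_F = 18
Next fire of job_F after T=275: (275//18+1)*18 = 288

Answer: interval=18 next_fire=288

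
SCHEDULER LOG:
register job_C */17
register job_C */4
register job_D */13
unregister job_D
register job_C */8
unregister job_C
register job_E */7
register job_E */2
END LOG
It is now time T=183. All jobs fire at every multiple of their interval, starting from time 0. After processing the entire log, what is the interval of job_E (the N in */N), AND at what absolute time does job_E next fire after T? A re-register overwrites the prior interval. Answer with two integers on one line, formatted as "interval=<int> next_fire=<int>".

Op 1: register job_C */17 -> active={job_C:*/17}
Op 2: register job_C */4 -> active={job_C:*/4}
Op 3: register job_D */13 -> active={job_C:*/4, job_D:*/13}
Op 4: unregister job_D -> active={job_C:*/4}
Op 5: register job_C */8 -> active={job_C:*/8}
Op 6: unregister job_C -> active={}
Op 7: register job_E */7 -> active={job_E:*/7}
Op 8: register job_E */2 -> active={job_E:*/2}
Final interval of job_E = 2
Next fire of job_E after T=183: (183//2+1)*2 = 184

Answer: interval=2 next_fire=184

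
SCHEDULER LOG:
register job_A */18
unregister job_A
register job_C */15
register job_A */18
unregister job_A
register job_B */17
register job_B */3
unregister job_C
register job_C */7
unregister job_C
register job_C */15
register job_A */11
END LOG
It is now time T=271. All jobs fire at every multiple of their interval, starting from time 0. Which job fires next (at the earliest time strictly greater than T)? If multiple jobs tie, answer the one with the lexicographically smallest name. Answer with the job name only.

Answer: job_B

Derivation:
Op 1: register job_A */18 -> active={job_A:*/18}
Op 2: unregister job_A -> active={}
Op 3: register job_C */15 -> active={job_C:*/15}
Op 4: register job_A */18 -> active={job_A:*/18, job_C:*/15}
Op 5: unregister job_A -> active={job_C:*/15}
Op 6: register job_B */17 -> active={job_B:*/17, job_C:*/15}
Op 7: register job_B */3 -> active={job_B:*/3, job_C:*/15}
Op 8: unregister job_C -> active={job_B:*/3}
Op 9: register job_C */7 -> active={job_B:*/3, job_C:*/7}
Op 10: unregister job_C -> active={job_B:*/3}
Op 11: register job_C */15 -> active={job_B:*/3, job_C:*/15}
Op 12: register job_A */11 -> active={job_A:*/11, job_B:*/3, job_C:*/15}
  job_A: interval 11, next fire after T=271 is 275
  job_B: interval 3, next fire after T=271 is 273
  job_C: interval 15, next fire after T=271 is 285
Earliest = 273, winner (lex tiebreak) = job_B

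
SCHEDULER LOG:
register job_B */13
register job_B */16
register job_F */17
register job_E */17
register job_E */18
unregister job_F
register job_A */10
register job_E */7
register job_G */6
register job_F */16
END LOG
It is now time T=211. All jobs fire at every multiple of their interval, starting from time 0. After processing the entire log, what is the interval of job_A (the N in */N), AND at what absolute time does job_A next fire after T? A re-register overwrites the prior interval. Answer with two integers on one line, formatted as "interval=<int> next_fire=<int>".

Op 1: register job_B */13 -> active={job_B:*/13}
Op 2: register job_B */16 -> active={job_B:*/16}
Op 3: register job_F */17 -> active={job_B:*/16, job_F:*/17}
Op 4: register job_E */17 -> active={job_B:*/16, job_E:*/17, job_F:*/17}
Op 5: register job_E */18 -> active={job_B:*/16, job_E:*/18, job_F:*/17}
Op 6: unregister job_F -> active={job_B:*/16, job_E:*/18}
Op 7: register job_A */10 -> active={job_A:*/10, job_B:*/16, job_E:*/18}
Op 8: register job_E */7 -> active={job_A:*/10, job_B:*/16, job_E:*/7}
Op 9: register job_G */6 -> active={job_A:*/10, job_B:*/16, job_E:*/7, job_G:*/6}
Op 10: register job_F */16 -> active={job_A:*/10, job_B:*/16, job_E:*/7, job_F:*/16, job_G:*/6}
Final interval of job_A = 10
Next fire of job_A after T=211: (211//10+1)*10 = 220

Answer: interval=10 next_fire=220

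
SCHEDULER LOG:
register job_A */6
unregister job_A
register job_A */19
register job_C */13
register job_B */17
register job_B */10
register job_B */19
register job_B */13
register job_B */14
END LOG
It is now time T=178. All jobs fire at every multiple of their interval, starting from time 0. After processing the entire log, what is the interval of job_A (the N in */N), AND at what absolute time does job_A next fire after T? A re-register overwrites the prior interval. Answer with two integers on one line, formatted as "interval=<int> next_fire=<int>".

Op 1: register job_A */6 -> active={job_A:*/6}
Op 2: unregister job_A -> active={}
Op 3: register job_A */19 -> active={job_A:*/19}
Op 4: register job_C */13 -> active={job_A:*/19, job_C:*/13}
Op 5: register job_B */17 -> active={job_A:*/19, job_B:*/17, job_C:*/13}
Op 6: register job_B */10 -> active={job_A:*/19, job_B:*/10, job_C:*/13}
Op 7: register job_B */19 -> active={job_A:*/19, job_B:*/19, job_C:*/13}
Op 8: register job_B */13 -> active={job_A:*/19, job_B:*/13, job_C:*/13}
Op 9: register job_B */14 -> active={job_A:*/19, job_B:*/14, job_C:*/13}
Final interval of job_A = 19
Next fire of job_A after T=178: (178//19+1)*19 = 190

Answer: interval=19 next_fire=190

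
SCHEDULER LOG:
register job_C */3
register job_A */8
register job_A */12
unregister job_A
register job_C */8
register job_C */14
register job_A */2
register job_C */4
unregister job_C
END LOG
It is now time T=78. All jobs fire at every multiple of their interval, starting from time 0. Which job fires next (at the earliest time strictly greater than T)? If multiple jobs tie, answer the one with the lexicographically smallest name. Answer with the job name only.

Op 1: register job_C */3 -> active={job_C:*/3}
Op 2: register job_A */8 -> active={job_A:*/8, job_C:*/3}
Op 3: register job_A */12 -> active={job_A:*/12, job_C:*/3}
Op 4: unregister job_A -> active={job_C:*/3}
Op 5: register job_C */8 -> active={job_C:*/8}
Op 6: register job_C */14 -> active={job_C:*/14}
Op 7: register job_A */2 -> active={job_A:*/2, job_C:*/14}
Op 8: register job_C */4 -> active={job_A:*/2, job_C:*/4}
Op 9: unregister job_C -> active={job_A:*/2}
  job_A: interval 2, next fire after T=78 is 80
Earliest = 80, winner (lex tiebreak) = job_A

Answer: job_A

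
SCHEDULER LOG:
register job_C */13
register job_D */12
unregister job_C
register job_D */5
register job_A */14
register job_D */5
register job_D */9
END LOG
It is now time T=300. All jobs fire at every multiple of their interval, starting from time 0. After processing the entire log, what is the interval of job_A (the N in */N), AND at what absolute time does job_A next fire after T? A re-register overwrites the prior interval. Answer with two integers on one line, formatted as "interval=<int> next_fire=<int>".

Op 1: register job_C */13 -> active={job_C:*/13}
Op 2: register job_D */12 -> active={job_C:*/13, job_D:*/12}
Op 3: unregister job_C -> active={job_D:*/12}
Op 4: register job_D */5 -> active={job_D:*/5}
Op 5: register job_A */14 -> active={job_A:*/14, job_D:*/5}
Op 6: register job_D */5 -> active={job_A:*/14, job_D:*/5}
Op 7: register job_D */9 -> active={job_A:*/14, job_D:*/9}
Final interval of job_A = 14
Next fire of job_A after T=300: (300//14+1)*14 = 308

Answer: interval=14 next_fire=308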